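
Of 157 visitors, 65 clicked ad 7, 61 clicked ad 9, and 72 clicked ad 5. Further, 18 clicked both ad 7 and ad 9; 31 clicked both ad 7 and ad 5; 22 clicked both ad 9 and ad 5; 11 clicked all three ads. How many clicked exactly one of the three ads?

Using the inclusion–exclusion count for exactly one event:
N(exactly one) = 65 + 61 + 72 − 2·18 − 2·31 − 2·22 + 3·11 = 89

89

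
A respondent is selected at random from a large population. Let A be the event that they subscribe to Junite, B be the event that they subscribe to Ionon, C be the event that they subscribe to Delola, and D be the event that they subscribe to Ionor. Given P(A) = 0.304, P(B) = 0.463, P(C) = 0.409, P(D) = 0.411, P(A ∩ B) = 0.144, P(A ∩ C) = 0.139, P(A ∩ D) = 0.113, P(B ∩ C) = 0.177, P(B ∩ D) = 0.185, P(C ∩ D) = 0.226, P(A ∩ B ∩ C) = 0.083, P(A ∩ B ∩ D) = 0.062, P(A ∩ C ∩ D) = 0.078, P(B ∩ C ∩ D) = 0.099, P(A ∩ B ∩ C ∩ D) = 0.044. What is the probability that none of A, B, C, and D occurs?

P(A ∪ B ∪ C ∪ D) = 0.304 + 0.463 + 0.409 + 0.411 − 0.144 − 0.139 − 0.113 − 0.177 − 0.185 − 0.226 + 0.083 + 0.062 + 0.078 + 0.099 − 0.044 = 0.881
P(none) = 1 − 0.881 = 0.119

0.119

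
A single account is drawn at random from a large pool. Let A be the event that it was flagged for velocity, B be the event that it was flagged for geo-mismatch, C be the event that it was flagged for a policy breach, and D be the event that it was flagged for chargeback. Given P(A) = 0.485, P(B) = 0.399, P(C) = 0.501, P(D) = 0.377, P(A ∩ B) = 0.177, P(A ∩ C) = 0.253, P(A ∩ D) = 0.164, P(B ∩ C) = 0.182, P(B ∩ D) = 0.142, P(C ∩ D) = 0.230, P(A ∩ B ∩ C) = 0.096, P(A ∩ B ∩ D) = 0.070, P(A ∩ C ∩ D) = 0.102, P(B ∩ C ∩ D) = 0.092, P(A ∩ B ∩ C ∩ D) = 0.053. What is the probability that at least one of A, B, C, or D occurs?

0.921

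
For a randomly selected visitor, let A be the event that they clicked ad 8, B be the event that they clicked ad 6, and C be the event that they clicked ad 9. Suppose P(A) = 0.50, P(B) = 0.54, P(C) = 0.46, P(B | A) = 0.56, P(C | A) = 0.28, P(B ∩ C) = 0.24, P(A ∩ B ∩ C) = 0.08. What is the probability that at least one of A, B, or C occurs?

P(A ∩ B) = P(A)·P(B|A) = 0.50 × 0.56 = 0.28
P(A ∩ C) = P(A)·P(C|A) = 0.50 × 0.28 = 0.14
P(A ∪ B ∪ C) = 0.50 + 0.54 + 0.46 − 0.28 − 0.14 − 0.24 + 0.08 = 0.92

0.92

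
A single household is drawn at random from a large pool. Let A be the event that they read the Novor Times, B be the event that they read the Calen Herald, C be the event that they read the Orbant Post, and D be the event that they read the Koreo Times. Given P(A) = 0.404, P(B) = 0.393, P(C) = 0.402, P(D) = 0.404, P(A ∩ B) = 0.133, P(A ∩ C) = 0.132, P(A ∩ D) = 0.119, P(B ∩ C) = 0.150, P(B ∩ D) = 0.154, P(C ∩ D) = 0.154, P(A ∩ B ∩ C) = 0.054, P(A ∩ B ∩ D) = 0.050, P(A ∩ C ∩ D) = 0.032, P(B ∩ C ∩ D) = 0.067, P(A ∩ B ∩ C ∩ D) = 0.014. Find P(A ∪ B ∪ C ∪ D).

0.950

P(A ∪ B ∪ C ∪ D) = 0.404 + 0.393 + 0.402 + 0.404 − 0.133 − 0.132 − 0.119 − 0.150 − 0.154 − 0.154 + 0.054 + 0.050 + 0.032 + 0.067 − 0.014 = 0.950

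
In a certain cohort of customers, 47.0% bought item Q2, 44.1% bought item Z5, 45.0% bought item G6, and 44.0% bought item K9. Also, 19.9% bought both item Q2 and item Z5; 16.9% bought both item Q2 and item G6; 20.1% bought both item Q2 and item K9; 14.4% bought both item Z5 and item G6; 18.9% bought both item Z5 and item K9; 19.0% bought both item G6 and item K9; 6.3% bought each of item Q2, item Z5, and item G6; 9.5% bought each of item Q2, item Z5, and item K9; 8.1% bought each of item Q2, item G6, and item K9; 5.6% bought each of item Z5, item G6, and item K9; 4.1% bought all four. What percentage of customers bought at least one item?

96.3%

By inclusion–exclusion:
P(union) = 47.0 + 44.1 + 45.0 + 44.0 − 19.9 − 16.9 − 20.1 − 14.4 − 18.9 − 19.0 + 6.3 + 9.5 + 8.1 + 5.6 − 4.1 = 96.3%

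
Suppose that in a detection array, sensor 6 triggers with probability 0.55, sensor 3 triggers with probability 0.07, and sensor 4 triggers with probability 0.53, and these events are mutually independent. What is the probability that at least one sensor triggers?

P(none) = (1 − 0.55) × (1 − 0.07) × (1 − 0.53) = 0.45 × 0.93 × 0.47 = 0.196695
P(at least one) = 1 − 0.196695 = 0.803305

0.803305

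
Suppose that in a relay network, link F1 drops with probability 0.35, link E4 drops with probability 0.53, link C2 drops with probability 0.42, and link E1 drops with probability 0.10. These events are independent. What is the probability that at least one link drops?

0.840529

P(none) = (1 − 0.35) × (1 − 0.53) × (1 − 0.42) × (1 − 0.10) = 0.65 × 0.47 × 0.58 × 0.90 = 0.159471
P(at least one) = 1 − 0.159471 = 0.840529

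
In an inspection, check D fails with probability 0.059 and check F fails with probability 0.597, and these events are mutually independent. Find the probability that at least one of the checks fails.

P(none) = (1 − 0.059) × (1 − 0.597) = 0.941 × 0.403 = 0.379223
P(at least one) = 1 − 0.379223 = 0.620777

0.620777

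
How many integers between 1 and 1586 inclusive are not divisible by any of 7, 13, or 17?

⌊1586/7⌋ + ⌊1586/13⌋ + ⌊1586/17⌋ − ⌊1586/91⌋ − ⌊1586/119⌋ − ⌊1586/221⌋ + ⌊1586/1547⌋ = 226 + 122 + 93 − 17 − 13 − 7 + 1 = 405
1586 − 405 = 1181

1181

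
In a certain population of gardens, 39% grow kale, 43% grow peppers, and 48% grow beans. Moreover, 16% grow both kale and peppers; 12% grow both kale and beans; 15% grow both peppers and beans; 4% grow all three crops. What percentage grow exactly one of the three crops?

P(exactly one) = 39 + 43 + 48 − 2·16 − 2·12 − 2·15 + 3·4 = 56%

56%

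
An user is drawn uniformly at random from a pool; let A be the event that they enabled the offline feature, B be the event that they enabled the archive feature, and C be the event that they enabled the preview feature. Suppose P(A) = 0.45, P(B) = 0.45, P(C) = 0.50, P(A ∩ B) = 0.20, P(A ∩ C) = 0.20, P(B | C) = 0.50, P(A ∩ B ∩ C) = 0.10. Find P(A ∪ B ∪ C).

0.85

P(B ∩ C) = P(C)·P(B|C) = 0.50 × 0.50 = 0.25
Inclusion–exclusion gives
P(A ∪ B ∪ C) = 0.45 + 0.45 + 0.50 − 0.20 − 0.20 − 0.25 + 0.10 = 0.85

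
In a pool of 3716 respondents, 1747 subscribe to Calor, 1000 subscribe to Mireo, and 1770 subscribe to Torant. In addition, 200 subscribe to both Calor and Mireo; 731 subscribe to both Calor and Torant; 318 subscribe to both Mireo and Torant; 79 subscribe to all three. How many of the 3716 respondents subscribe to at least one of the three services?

3347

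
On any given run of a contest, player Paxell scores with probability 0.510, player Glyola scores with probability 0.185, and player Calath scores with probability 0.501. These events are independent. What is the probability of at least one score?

0.80072435

P(none) = (1 − 0.510) × (1 − 0.185) × (1 − 0.501) = 0.490 × 0.815 × 0.499 = 0.19927565
P(at least one) = 1 − 0.19927565 = 0.80072435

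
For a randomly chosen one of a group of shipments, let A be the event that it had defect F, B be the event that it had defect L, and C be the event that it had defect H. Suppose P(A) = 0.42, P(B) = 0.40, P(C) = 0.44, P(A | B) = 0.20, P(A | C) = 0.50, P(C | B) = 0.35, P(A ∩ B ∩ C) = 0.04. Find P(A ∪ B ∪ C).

P(A ∩ B) = P(B)·P(A|B) = 0.40 × 0.20 = 0.08
P(A ∩ C) = P(C)·P(A|C) = 0.44 × 0.50 = 0.22
P(B ∩ C) = P(B)·P(C|B) = 0.40 × 0.35 = 0.14
P(A ∪ B ∪ C) = 0.42 + 0.40 + 0.44 − 0.08 − 0.22 − 0.14 + 0.04 = 0.86

0.86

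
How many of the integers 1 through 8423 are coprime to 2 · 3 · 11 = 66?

2553

4211 + 2807 + 765 − 1403 − 382 − 255 + 127 = 5870
8423 − 5870 = 2553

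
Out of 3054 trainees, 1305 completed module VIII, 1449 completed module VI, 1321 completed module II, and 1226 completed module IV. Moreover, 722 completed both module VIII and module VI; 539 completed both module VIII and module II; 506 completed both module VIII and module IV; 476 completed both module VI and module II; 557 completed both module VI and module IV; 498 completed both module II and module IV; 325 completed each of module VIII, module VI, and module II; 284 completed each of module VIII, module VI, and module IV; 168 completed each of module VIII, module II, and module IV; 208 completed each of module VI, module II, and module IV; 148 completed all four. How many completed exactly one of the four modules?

1068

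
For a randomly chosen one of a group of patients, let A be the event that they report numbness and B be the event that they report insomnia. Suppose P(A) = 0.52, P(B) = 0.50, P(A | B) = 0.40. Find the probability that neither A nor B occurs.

P(A ∩ B) = P(B)·P(A|B) = 0.50 × 0.40 = 0.20
P(A ∪ B) = 0.52 + 0.50 − 0.20 = 0.82
P(none) = 1 − 0.82 = 0.18

0.18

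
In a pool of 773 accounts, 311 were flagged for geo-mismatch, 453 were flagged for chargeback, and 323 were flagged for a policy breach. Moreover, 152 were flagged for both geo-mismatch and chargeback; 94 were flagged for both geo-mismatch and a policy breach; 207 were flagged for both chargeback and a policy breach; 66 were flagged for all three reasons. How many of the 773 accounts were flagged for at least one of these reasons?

700

By inclusion–exclusion:
|union| = 311 + 453 + 323 − 152 − 94 − 207 + 66 = 700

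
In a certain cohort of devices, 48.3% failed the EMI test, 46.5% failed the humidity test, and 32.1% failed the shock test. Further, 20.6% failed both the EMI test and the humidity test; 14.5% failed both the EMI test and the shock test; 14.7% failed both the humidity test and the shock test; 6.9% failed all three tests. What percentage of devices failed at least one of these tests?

P(at least one) = 48.3 + 46.5 + 32.1 − 20.6 − 14.5 − 14.7 + 6.9 = 84.0%

84.0%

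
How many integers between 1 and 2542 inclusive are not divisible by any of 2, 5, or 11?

By inclusion–exclusion:
⌊2542/2⌋ + ⌊2542/5⌋ + ⌊2542/11⌋ − ⌊2542/10⌋ − ⌊2542/22⌋ − ⌊2542/55⌋ + ⌊2542/110⌋ = 1271 + 508 + 231 − 254 − 115 − 46 + 23 = 1618
2542 − 1618 = 924

924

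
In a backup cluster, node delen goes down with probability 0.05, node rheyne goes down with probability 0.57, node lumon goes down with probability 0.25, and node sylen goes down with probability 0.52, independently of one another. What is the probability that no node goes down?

0.14706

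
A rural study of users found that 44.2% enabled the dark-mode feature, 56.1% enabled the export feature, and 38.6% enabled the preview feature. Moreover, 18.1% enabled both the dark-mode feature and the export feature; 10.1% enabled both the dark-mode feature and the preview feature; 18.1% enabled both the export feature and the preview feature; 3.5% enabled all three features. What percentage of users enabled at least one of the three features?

By inclusion–exclusion:
P(union) = 44.2 + 56.1 + 38.6 − 18.1 − 10.1 − 18.1 + 3.5 = 96.1%

96.1%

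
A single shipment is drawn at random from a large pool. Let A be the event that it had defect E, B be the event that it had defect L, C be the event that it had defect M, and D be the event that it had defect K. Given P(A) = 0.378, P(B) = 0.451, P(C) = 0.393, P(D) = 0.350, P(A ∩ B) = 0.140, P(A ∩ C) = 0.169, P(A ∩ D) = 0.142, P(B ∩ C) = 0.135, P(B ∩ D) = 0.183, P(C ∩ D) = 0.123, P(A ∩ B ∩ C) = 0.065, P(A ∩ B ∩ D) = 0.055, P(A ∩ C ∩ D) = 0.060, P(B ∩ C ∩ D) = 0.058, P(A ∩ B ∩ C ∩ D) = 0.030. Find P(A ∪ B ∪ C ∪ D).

0.888

Using inclusion–exclusion:
P(A ∪ B ∪ C ∪ D) = 0.378 + 0.451 + 0.393 + 0.350 − 0.140 − 0.169 − 0.142 − 0.135 − 0.183 − 0.123 + 0.065 + 0.055 + 0.060 + 0.058 − 0.030 = 0.888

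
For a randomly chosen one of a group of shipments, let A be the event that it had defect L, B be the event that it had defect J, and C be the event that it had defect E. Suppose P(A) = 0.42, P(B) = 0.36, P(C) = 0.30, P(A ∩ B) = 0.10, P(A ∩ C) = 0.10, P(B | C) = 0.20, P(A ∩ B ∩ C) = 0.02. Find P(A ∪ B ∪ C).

0.84

P(B ∩ C) = P(C)·P(B|C) = 0.30 × 0.20 = 0.06
By inclusion–exclusion:
P(A ∪ B ∪ C) = 0.42 + 0.36 + 0.30 − 0.10 − 0.10 − 0.06 + 0.02 = 0.84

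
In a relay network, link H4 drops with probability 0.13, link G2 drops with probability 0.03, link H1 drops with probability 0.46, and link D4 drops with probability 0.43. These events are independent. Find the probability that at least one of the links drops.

Independence gives P(none) = ∏(1 − pᵢ).
P(none) = (1 − 0.13) × (1 − 0.03) × (1 − 0.46) × (1 − 0.43) = 0.87 × 0.97 × 0.54 × 0.57 = 0.25975242
P(at least one) = 1 − 0.25975242 = 0.74024758

0.74024758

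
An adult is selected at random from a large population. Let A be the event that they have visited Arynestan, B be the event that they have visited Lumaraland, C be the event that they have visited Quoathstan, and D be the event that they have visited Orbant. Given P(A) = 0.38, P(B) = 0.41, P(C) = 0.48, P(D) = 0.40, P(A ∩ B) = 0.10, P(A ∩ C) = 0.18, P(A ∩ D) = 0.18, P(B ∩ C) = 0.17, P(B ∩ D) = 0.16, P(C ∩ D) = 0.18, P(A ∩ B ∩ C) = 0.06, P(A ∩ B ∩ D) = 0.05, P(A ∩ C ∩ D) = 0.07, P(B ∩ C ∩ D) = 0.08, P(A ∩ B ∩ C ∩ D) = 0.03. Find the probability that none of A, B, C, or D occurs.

0.07

P(A ∪ B ∪ C ∪ D) = 0.38 + 0.41 + 0.48 + 0.40 − 0.10 − 0.18 − 0.18 − 0.17 − 0.16 − 0.18 + 0.06 + 0.05 + 0.07 + 0.08 − 0.03 = 0.93
P(none) = 1 − 0.93 = 0.07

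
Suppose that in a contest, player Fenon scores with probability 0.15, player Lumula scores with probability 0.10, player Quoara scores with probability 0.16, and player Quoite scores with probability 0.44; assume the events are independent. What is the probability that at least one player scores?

Since the events are independent, P(none) is the product of the individual non-occurrence probabilities.
P(none) = (1 − 0.15) × (1 − 0.10) × (1 − 0.16) × (1 − 0.44) = 0.85 × 0.90 × 0.84 × 0.56 = 0.359856
P(at least one) = 1 − 0.359856 = 0.640144

0.640144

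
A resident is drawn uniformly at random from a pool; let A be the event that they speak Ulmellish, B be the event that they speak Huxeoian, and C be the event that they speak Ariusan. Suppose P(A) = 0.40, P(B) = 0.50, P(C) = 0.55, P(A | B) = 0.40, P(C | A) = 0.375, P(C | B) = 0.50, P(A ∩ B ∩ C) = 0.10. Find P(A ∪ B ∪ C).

P(A ∩ B) = P(B)·P(A|B) = 0.50 × 0.40 = 0.20
P(A ∩ C) = P(A)·P(C|A) = 0.40 × 0.375 = 0.15
P(B ∩ C) = P(B)·P(C|B) = 0.50 × 0.50 = 0.25
Using inclusion–exclusion:
P(A ∪ B ∪ C) = 0.40 + 0.50 + 0.55 − 0.20 − 0.15 − 0.25 + 0.10 = 0.95

0.95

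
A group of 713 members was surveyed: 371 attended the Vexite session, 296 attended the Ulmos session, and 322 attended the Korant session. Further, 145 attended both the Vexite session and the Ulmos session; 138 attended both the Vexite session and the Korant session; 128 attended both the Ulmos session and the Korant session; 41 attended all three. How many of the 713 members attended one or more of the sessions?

619

By inclusion-exclusion,
|union| = 371 + 296 + 322 − 145 − 138 − 128 + 41 = 619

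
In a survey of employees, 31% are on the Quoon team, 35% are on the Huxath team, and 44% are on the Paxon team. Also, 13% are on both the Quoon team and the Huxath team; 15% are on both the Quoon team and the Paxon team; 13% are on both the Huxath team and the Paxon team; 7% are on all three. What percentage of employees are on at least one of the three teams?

Using inclusion–exclusion:
P(at least one) = 31 + 35 + 44 − 13 − 15 − 13 + 7 = 76%

76%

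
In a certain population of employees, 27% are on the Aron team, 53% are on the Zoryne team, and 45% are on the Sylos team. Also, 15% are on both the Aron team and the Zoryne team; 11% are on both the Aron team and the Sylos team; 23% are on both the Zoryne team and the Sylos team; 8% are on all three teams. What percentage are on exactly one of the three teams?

By inclusion–exclusion (exactly-one form):
P(exactly one) = 27 + 53 + 45 − 2·15 − 2·11 − 2·23 + 3·8 = 51%

51%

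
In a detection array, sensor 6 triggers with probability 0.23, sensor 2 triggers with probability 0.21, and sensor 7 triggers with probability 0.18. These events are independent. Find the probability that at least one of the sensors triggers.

0.501194

Since the events are independent, P(none) is the product of the individual non-occurrence probabilities.
P(none) = (1 − 0.23) × (1 − 0.21) × (1 − 0.18) = 0.77 × 0.79 × 0.82 = 0.498806
P(at least one) = 1 − 0.498806 = 0.501194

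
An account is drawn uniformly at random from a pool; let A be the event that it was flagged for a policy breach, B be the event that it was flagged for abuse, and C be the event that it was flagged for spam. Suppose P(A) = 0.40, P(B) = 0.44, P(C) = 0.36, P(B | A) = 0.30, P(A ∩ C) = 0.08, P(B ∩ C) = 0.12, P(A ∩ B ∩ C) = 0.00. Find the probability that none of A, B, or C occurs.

P(A ∩ B) = P(A)·P(B|A) = 0.40 × 0.30 = 0.12
By inclusion-exclusion,
P(A ∪ B ∪ C) = 0.40 + 0.44 + 0.36 − 0.12 − 0.08 − 0.12 + 0.00 = 0.88
P(none) = 1 − 0.88 = 0.12

0.12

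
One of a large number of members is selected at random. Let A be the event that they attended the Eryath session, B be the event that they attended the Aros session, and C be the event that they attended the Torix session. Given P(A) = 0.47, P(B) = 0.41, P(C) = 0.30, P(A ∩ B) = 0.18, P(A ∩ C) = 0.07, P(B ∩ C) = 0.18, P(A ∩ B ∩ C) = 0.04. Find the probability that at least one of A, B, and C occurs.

By inclusion-exclusion,
P(A ∪ B ∪ C) = 0.47 + 0.41 + 0.30 − 0.18 − 0.07 − 0.18 + 0.04 = 0.79

0.79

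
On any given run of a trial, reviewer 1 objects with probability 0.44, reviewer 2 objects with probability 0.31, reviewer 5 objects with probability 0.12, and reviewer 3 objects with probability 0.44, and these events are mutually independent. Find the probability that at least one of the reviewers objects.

0.80958208

Since the events are independent, P(none) is the product of the individual non-occurrence probabilities.
P(none) = (1 − 0.44) × (1 − 0.31) × (1 − 0.12) × (1 − 0.44) = 0.56 × 0.69 × 0.88 × 0.56 = 0.19041792
P(at least one) = 1 − 0.19041792 = 0.80958208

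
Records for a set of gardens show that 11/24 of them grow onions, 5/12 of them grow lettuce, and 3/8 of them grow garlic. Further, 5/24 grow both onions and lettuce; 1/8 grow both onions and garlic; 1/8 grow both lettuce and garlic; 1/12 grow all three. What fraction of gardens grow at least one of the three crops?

P(≥1) = 11/24 + 5/12 + 3/8 − 5/24 − 1/8 − 1/8 + 1/12 = 7/8

7/8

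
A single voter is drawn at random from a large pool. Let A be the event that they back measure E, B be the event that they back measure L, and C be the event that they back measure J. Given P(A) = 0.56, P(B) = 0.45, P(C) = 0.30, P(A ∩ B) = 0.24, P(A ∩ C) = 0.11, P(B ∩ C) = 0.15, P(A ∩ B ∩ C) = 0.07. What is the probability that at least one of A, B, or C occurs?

0.88

Apply inclusion-exclusion:
P(A ∪ B ∪ C) = 0.56 + 0.45 + 0.30 − 0.24 − 0.11 − 0.15 + 0.07 = 0.88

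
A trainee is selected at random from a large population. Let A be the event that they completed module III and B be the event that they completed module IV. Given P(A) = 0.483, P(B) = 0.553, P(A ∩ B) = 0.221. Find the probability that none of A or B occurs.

0.185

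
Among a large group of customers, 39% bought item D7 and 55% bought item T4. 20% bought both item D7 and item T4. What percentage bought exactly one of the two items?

By inclusion–exclusion (exactly-one form):
P(exactly one) = 39 + 55 − 2·20 = 54%

54%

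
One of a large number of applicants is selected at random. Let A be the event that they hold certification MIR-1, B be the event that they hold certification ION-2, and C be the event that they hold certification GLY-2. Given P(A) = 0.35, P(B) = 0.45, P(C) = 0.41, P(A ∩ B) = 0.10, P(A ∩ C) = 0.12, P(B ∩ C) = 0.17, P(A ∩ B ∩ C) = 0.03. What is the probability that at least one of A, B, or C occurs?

By inclusion-exclusion,
P(A ∪ B ∪ C) = 0.35 + 0.45 + 0.41 − 0.10 − 0.12 − 0.17 + 0.03 = 0.85

0.85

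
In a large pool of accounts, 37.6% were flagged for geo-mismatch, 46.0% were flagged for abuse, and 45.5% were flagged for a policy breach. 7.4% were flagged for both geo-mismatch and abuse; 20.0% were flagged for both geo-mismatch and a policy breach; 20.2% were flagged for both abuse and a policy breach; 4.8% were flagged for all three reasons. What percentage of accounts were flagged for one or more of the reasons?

P(union) = 37.6 + 46.0 + 45.5 − 7.4 − 20.0 − 20.2 + 4.8 = 86.3%

86.3%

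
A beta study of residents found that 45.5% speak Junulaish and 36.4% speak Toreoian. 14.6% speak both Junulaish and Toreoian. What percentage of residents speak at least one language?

67.3%

Inclusion–exclusion gives
P(≥1) = 45.5 + 36.4 − 14.6 = 67.3%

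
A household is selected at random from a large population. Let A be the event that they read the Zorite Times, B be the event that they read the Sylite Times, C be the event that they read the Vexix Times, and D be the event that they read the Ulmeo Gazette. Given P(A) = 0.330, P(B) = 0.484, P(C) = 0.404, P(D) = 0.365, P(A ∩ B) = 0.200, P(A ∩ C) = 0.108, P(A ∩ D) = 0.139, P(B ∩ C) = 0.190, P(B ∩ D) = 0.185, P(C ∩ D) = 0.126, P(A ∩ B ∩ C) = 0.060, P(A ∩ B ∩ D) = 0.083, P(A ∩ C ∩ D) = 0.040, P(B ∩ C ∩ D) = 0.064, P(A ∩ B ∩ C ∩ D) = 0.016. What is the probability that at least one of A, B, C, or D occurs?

0.866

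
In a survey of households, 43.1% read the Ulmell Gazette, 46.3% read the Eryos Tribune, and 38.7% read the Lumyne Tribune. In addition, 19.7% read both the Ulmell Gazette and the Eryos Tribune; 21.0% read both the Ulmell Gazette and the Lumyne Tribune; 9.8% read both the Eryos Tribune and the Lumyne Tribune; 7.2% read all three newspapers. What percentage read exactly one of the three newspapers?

P(exactly one) = 43.1 + 46.3 + 38.7 − 2·19.7 − 2·21.0 − 2·9.8 + 3·7.2 = 48.7%

48.7%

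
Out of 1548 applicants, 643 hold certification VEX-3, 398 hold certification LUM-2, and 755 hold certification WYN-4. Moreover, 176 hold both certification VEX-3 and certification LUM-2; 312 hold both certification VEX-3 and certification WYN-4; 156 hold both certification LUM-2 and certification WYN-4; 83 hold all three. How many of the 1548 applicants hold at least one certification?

1235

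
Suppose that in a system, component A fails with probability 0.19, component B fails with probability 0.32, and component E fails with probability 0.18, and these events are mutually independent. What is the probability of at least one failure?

P(none) = (1 − 0.19) × (1 − 0.32) × (1 − 0.18) = 0.81 × 0.68 × 0.82 = 0.451656
P(at least one) = 1 − 0.451656 = 0.548344

0.548344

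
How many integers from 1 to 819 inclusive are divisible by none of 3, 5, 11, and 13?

366

By inclusion–exclusion:
273 + 163 + 74 + 63 − 54 − 24 − 21 − 14 − 12 − 5 + 4 + 4 + 1 + 1 − 0 = 453
819 − 453 = 366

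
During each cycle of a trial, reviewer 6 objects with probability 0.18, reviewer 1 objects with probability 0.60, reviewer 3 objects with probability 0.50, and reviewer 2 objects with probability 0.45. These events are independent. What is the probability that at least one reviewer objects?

0.9098

P(none) = (1 − 0.18) × (1 − 0.60) × (1 − 0.50) × (1 − 0.45) = 0.82 × 0.40 × 0.50 × 0.55 = 0.0902
P(at least one) = 1 − 0.0902 = 0.9098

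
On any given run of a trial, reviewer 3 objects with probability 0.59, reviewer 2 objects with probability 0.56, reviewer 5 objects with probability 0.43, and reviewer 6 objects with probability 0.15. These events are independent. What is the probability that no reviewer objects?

Independence gives P(none) = ∏(1 − pᵢ).
P(none) = (1 − 0.59) × (1 − 0.56) × (1 − 0.43) × (1 − 0.15) = 0.41 × 0.44 × 0.57 × 0.85 = 0.0874038

0.0874038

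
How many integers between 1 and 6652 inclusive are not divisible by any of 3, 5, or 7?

Inclusion–exclusion gives
⌊6652/3⌋ + ⌊6652/5⌋ + ⌊6652/7⌋ − ⌊6652/15⌋ − ⌊6652/21⌋ − ⌊6652/35⌋ + ⌊6652/105⌋ = 2217 + 1330 + 950 − 443 − 316 − 190 + 63 = 3611
6652 − 3611 = 3041

3041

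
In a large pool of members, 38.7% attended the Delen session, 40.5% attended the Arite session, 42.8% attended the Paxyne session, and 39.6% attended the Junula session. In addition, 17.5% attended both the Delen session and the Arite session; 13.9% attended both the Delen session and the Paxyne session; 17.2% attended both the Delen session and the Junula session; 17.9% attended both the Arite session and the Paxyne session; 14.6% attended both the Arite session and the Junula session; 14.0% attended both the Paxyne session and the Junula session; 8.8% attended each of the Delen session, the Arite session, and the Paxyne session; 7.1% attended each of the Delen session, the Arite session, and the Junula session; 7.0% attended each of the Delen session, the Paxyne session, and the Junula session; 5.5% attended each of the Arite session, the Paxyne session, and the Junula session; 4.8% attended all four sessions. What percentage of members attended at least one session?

90.1%

P(at least one) = 38.7 + 40.5 + 42.8 + 39.6 − 17.5 − 13.9 − 17.2 − 17.9 − 14.6 − 14.0 + 8.8 + 7.1 + 7.0 + 5.5 − 4.8 = 90.1%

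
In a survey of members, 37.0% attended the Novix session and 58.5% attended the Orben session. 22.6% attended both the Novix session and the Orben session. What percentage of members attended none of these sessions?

Using inclusion–exclusion:
P(at least one) = 37.0 + 58.5 − 22.6 = 72.9%
P(none) = 100% − 72.9% = 27.1%

27.1%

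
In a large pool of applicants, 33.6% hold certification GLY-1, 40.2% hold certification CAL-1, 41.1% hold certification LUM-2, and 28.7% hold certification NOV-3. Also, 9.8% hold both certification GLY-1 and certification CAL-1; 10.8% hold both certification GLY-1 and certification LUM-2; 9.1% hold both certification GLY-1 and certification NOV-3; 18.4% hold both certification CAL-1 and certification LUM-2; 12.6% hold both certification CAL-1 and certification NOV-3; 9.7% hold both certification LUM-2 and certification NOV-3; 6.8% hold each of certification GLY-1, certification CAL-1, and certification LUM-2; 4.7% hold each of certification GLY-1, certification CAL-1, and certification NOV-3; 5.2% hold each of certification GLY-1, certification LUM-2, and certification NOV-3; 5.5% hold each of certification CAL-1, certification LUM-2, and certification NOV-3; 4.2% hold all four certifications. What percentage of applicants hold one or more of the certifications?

91.2%

By inclusion-exclusion,
P(at least one) = 33.6 + 40.2 + 41.1 + 28.7 − 9.8 − 10.8 − 9.1 − 18.4 − 12.6 − 9.7 + 6.8 + 4.7 + 5.2 + 5.5 − 4.2 = 91.2%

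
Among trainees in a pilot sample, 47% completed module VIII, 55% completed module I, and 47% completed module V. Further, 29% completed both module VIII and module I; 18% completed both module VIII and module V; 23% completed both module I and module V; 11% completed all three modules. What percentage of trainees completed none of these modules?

10%

P(≥1) = 47 + 55 + 47 − 29 − 18 − 23 + 11 = 90%
P(none) = 100% − 90% = 10%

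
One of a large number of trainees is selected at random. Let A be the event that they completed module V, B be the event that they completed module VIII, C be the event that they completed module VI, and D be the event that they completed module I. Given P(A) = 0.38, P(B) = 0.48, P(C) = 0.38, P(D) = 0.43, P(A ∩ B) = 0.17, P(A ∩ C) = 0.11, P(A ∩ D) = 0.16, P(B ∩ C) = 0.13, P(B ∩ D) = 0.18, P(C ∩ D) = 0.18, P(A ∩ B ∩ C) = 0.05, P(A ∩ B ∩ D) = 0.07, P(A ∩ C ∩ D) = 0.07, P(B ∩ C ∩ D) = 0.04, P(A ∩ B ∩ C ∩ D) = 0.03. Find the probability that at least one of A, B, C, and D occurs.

0.94

P(A ∪ B ∪ C ∪ D) = 0.38 + 0.48 + 0.38 + 0.43 − 0.17 − 0.11 − 0.16 − 0.13 − 0.18 − 0.18 + 0.05 + 0.07 + 0.07 + 0.04 − 0.03 = 0.94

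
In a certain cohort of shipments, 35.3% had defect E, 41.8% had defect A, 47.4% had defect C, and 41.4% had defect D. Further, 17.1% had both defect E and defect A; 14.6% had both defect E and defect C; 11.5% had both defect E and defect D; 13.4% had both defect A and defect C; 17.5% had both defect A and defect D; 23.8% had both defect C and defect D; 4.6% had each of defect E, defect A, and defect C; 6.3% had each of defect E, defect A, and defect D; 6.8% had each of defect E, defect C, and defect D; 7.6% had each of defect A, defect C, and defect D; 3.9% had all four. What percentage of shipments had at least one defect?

P(≥1) = 35.3 + 41.8 + 47.4 + 41.4 − 17.1 − 14.6 − 11.5 − 13.4 − 17.5 − 23.8 + 4.6 + 6.3 + 6.8 + 7.6 − 3.9 = 89.4%

89.4%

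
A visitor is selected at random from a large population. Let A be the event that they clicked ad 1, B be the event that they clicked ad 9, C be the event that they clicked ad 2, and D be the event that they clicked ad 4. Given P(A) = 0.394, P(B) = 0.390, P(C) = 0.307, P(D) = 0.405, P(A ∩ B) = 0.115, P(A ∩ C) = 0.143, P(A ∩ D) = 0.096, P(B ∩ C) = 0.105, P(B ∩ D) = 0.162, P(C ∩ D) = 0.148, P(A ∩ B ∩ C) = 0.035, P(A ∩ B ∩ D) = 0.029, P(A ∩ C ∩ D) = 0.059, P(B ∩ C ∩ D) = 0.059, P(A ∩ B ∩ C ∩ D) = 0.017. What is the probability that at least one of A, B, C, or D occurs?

P(A ∪ B ∪ C ∪ D) = 0.394 + 0.390 + 0.307 + 0.405 − 0.115 − 0.143 − 0.096 − 0.105 − 0.162 − 0.148 + 0.035 + 0.029 + 0.059 + 0.059 − 0.017 = 0.892

0.892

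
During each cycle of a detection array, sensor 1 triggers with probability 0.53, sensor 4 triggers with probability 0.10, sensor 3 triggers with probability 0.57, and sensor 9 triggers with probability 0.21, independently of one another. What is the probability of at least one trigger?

Since the events are independent, P(none) is the product of the individual non-occurrence probabilities.
P(none) = (1 − 0.53) × (1 − 0.10) × (1 − 0.57) × (1 − 0.21) = 0.47 × 0.90 × 0.43 × 0.79 = 0.1436931
P(at least one) = 1 − 0.1436931 = 0.8563069

0.8563069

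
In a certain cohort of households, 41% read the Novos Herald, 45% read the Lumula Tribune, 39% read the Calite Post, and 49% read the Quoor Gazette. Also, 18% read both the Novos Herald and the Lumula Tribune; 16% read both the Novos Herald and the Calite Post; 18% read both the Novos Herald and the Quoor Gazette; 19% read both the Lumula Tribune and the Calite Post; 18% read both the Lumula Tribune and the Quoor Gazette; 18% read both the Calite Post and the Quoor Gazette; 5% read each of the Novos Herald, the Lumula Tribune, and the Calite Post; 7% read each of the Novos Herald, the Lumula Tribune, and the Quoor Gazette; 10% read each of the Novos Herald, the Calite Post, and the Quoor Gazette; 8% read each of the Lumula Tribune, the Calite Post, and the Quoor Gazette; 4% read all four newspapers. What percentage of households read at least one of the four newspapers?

93%

P(≥1) = 41 + 45 + 39 + 49 − 18 − 16 − 18 − 19 − 18 − 18 + 5 + 7 + 10 + 8 − 4 = 93%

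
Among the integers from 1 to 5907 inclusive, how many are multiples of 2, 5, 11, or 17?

3885

⌊5907/2⌋ + ⌊5907/5⌋ + ⌊5907/11⌋ + ⌊5907/17⌋ − ⌊5907/10⌋ − ⌊5907/22⌋ − ⌊5907/34⌋ − ⌊5907/55⌋ − ⌊5907/85⌋ − ⌊5907/187⌋ + ⌊5907/110⌋ + ⌊5907/170⌋ + ⌊5907/374⌋ + ⌊5907/935⌋ − ⌊5907/1870⌋ = 2953 + 1181 + 537 + 347 − 590 − 268 − 173 − 107 − 69 − 31 + 53 + 34 + 15 + 6 − 3 = 3885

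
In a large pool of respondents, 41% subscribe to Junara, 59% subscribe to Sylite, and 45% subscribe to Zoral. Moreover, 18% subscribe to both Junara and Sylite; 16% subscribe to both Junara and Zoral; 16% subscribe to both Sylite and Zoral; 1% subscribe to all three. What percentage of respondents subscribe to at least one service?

96%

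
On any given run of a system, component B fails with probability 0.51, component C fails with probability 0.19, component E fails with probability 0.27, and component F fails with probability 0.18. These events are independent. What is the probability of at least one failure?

Since the events are independent, P(none) is the product of the individual non-occurrence probabilities.
P(none) = (1 − 0.51) × (1 − 0.19) × (1 − 0.27) × (1 − 0.18) = 0.49 × 0.81 × 0.73 × 0.82 = 0.23758434
P(at least one) = 1 − 0.23758434 = 0.76241566

0.76241566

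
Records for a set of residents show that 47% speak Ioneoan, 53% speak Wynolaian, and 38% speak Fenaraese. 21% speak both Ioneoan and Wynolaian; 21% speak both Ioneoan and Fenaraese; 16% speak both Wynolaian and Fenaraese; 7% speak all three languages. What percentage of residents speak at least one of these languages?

87%

By inclusion-exclusion,
P(at least one) = 47 + 53 + 38 − 21 − 21 − 16 + 7 = 87%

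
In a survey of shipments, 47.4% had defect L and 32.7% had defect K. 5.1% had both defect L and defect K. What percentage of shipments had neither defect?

P(≥1) = 47.4 + 32.7 − 5.1 = 75.0%
P(none) = 100% − 75.0% = 25.0%

25.0%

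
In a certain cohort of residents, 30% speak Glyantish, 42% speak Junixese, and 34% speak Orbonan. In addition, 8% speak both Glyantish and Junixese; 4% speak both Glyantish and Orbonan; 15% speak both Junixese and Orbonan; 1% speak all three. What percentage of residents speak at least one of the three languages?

Apply inclusion-exclusion:
P(at least one) = 30 + 42 + 34 − 8 − 4 − 15 + 1 = 80%

80%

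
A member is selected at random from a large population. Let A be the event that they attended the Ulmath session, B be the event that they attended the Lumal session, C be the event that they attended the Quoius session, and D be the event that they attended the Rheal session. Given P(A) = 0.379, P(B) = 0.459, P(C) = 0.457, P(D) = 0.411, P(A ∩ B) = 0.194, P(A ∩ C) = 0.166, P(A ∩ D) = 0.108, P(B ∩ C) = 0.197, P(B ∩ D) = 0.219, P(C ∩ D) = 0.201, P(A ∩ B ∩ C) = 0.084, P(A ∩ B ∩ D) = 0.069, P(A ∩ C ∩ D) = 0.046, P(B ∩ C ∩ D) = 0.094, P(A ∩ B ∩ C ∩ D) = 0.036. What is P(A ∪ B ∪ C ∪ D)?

0.878

P(A ∪ B ∪ C ∪ D) = 0.379 + 0.459 + 0.457 + 0.411 − 0.194 − 0.166 − 0.108 − 0.197 − 0.219 − 0.201 + 0.084 + 0.069 + 0.046 + 0.094 − 0.036 = 0.878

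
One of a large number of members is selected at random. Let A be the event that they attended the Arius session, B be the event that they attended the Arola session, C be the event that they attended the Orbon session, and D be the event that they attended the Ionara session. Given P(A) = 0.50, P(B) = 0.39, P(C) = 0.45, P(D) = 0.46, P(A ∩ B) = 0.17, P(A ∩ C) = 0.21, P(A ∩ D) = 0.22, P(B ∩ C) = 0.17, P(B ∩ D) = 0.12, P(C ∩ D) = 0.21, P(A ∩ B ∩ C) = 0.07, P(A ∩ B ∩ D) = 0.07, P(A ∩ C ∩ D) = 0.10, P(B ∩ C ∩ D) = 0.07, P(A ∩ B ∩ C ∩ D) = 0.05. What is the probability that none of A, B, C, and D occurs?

0.04

Using inclusion–exclusion:
P(A ∪ B ∪ C ∪ D) = 0.50 + 0.39 + 0.45 + 0.46 − 0.17 − 0.21 − 0.22 − 0.17 − 0.12 − 0.21 + 0.07 + 0.07 + 0.10 + 0.07 − 0.05 = 0.96
P(none) = 1 − 0.96 = 0.04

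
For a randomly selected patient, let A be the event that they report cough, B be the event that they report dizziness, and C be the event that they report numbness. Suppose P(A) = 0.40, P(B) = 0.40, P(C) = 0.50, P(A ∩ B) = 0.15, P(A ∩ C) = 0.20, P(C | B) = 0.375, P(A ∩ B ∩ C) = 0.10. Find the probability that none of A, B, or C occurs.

0.10

P(B ∩ C) = P(B)·P(C|B) = 0.40 × 0.375 = 0.15
P(A ∪ B ∪ C) = 0.40 + 0.40 + 0.50 − 0.15 − 0.20 − 0.15 + 0.10 = 0.90
P(none) = 1 − 0.90 = 0.10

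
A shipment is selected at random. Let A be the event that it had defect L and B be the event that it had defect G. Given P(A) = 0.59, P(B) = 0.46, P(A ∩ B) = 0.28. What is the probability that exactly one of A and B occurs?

P(exactly one) = 0.59 + 0.46 − 2·0.28 = 0.49

0.49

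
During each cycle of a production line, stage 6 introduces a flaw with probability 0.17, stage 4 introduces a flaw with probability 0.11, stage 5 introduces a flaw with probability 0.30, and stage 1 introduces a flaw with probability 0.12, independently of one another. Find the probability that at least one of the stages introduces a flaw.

P(none) = (1 − 0.17) × (1 − 0.11) × (1 − 0.30) × (1 − 0.12) = 0.83 × 0.89 × 0.70 × 0.88 = 0.4550392
P(at least one) = 1 − 0.4550392 = 0.5449608

0.5449608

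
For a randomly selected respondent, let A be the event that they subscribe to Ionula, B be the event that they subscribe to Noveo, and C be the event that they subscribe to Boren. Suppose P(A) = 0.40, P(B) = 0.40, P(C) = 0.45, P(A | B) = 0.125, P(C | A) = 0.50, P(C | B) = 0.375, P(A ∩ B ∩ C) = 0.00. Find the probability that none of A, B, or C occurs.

0.15

P(A ∩ B) = P(B)·P(A|B) = 0.40 × 0.125 = 0.05
P(A ∩ C) = P(A)·P(C|A) = 0.40 × 0.50 = 0.20
P(B ∩ C) = P(B)·P(C|B) = 0.40 × 0.375 = 0.15
P(A ∪ B ∪ C) = 0.40 + 0.40 + 0.45 − 0.05 − 0.20 − 0.15 + 0.00 = 0.85
P(none) = 1 − 0.85 = 0.15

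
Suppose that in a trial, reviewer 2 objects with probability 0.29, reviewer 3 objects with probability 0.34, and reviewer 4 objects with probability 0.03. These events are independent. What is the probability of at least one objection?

0.545458

P(none) = (1 − 0.29) × (1 − 0.34) × (1 − 0.03) = 0.71 × 0.66 × 0.97 = 0.454542
P(at least one) = 1 − 0.454542 = 0.545458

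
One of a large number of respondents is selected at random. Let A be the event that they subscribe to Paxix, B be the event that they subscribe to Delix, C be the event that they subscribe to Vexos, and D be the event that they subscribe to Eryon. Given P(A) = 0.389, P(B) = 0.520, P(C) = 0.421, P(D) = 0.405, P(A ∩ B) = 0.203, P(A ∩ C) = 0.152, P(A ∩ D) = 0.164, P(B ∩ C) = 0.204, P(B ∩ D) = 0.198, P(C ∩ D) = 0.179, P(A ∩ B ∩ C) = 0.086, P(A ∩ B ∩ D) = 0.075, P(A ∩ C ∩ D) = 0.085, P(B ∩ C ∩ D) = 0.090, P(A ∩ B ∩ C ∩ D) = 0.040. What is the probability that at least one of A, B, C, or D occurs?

P(A ∪ B ∪ C ∪ D) = 0.389 + 0.520 + 0.421 + 0.405 − 0.203 − 0.152 − 0.164 − 0.204 − 0.198 − 0.179 + 0.086 + 0.075 + 0.085 + 0.090 − 0.040 = 0.931

0.931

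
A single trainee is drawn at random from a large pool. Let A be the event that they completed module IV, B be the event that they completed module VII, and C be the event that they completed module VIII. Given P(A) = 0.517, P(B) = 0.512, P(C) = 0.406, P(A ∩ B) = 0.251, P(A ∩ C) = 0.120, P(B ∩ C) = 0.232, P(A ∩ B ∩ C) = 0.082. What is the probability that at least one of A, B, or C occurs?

0.914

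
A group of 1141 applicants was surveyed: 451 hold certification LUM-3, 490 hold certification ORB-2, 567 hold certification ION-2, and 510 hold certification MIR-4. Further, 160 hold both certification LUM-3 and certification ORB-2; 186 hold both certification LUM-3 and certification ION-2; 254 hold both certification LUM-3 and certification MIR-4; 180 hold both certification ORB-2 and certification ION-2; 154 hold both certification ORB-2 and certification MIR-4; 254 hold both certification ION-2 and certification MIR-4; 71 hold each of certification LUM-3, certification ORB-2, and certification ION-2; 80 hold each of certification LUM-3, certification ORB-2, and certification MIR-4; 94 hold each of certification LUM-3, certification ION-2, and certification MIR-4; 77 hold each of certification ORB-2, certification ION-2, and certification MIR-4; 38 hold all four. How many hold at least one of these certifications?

1114

Apply inclusion-exclusion:
N(≥1) = 451 + 490 + 567 + 510 − 160 − 186 − 254 − 180 − 154 − 254 + 71 + 80 + 94 + 77 − 38 = 1114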